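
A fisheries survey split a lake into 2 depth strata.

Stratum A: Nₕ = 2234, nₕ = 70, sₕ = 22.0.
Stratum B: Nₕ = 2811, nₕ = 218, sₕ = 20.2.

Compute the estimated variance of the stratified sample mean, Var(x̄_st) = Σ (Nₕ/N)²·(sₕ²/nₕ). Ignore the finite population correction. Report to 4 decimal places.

N = 5045; Wₕ = Nₕ/N.
stratum A: (2234/5045)²·22.0²/70 = 1.3557865
stratum B: (2811/5045)²·20.2²/218 = 0.5810929
Sum = 1.9368795 → 1.9369.

1.9369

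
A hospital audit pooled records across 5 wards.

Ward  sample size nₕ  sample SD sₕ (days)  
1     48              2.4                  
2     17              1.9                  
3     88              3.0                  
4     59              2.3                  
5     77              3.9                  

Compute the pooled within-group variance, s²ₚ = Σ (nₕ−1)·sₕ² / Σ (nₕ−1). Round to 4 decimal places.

9.0643

Degrees of freedom: 47 + 16 + 87 + 58 + 76 = 284.
Σ(nₕ−1)sₕ² = 47·5.76 + 16·3.61 + 87·9 + 58·5.29 + 76·15.21 = 2574.26.
s²ₚ = 2574.26 / 284 = 9.064296... → 9.0643.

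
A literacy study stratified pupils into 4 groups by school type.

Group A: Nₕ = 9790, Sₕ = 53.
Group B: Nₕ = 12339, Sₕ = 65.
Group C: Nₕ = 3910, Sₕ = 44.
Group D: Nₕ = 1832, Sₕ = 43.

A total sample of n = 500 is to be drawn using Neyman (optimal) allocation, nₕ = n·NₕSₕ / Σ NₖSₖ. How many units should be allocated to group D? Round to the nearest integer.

25

Σ NₕSₕ = 9790·53 + 12339·65 + 3910·44 + 1832·43 = 1571721.
Share for D: 78776/1571721 = 0.05012.
n_D = 500 × 0.05012 = 25.060... → 25.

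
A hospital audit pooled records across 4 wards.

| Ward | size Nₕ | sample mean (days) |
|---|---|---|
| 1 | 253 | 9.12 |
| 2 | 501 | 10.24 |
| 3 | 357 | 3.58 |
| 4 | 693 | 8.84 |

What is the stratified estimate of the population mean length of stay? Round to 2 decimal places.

8.23

x̄_st = (Σ Nₕx̄ₕ) / (Σ Nₕ) = (253·9.12 + 501·10.24 + 357·3.58 + 693·8.84) / 1804
= 14841.78 / 1804 = 8.2272... → 8.23.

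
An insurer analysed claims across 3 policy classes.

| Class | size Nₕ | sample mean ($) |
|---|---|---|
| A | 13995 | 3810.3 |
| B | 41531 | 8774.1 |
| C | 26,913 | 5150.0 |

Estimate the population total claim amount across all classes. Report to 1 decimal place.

Estimate total by summing Nₕ·x̄ₕ over strata.
13995·3810.3 + 41531·8774.1 + 26913·5150.0 = 53325148.5 + 364397147.1 + 138601950 = 556324245.6.

556324245.6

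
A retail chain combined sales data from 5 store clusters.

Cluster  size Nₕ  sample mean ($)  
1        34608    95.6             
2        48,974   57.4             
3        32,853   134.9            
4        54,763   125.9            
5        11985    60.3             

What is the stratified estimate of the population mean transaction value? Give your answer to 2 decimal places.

99.18

N = 34608 + 48974 + 32853 + 54763 + 11985 = 183183.
Weight each subgroup mean by Nₕ/N and sum.
Σ Nₕx̄ₕ = 34608·95.6 + 48974·57.4 + 32853·134.9 + 54763·125.9 + 11985·60.3 = 3308524.8 + 2811107.6 + 4431869.7 + 6894661.7 + 722695.5 = 18168859.3.
Divide by N: 18168859.3 / 183183 = 99.1842... → 99.18.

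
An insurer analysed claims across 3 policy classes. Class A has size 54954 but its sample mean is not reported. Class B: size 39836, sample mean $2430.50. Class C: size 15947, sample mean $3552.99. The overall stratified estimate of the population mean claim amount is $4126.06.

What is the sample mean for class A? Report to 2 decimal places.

Σ Nₕx̄ₕ = N·μ, so 54954·x̄_A = 110737·4126.06 − (39836·2430.50 + 15947·3552.99).
= 456907506.22 − 153480929.53 = 303426576.69.
x̄_A = 303426576.69 / 54954 = 5521.4648... → 5521.46.

5521.46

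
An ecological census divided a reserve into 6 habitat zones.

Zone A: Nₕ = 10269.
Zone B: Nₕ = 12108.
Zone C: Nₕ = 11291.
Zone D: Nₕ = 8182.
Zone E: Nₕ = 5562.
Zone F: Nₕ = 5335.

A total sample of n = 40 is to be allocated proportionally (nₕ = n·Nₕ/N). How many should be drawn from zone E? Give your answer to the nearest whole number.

N = 10269 + 12108 + 11291 + 8182 + 5562 + 5335 = 52747.
n_E = 40·5562/52747 = 4.218... → 4.

4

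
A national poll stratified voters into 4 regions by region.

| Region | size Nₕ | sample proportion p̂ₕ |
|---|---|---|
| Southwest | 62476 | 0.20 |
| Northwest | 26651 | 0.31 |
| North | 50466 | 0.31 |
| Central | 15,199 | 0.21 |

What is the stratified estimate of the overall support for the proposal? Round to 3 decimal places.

0.256

N = 62476 + 26651 + 50466 + 15199 = 154792.
Overall proportion = Σ (Nₕ/N)·p̂ₕ.
Σ Nₕp̂ₕ = 12495.2 + 8261.81 + 15644.46 + 3191.79 = 39593.26.
39593.26 / 154792 = 0.25578... → 0.256.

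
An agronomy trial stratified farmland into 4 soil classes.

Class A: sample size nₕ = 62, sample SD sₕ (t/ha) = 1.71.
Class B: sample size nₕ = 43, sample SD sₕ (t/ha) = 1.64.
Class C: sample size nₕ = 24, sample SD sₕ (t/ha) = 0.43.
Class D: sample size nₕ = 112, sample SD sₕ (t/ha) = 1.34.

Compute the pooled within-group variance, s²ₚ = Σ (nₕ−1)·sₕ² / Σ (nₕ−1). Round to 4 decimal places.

2.0882

Degrees of freedom: 61 + 42 + 23 + 111 = 237.
Σ(nₕ−1)sₕ² = 61·2.9241 + 42·2.6896 + 23·0.1849 + 111·1.7956 = 494.8976.
s²ₚ = 494.8976 / 237 = 2.088176... → 2.0882.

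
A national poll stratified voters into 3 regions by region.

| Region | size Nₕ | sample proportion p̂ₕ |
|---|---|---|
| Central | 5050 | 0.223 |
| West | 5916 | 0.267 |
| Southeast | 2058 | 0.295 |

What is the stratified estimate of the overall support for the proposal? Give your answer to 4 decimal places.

0.2544

Wₕ = Nₕ/N with N = 13024: 0.3877, 0.4542, 0.1580.
p̂_st = 0.3877·0.223 + 0.4542·0.267 + 0.1580·0.295 ≈ 0.254364... → 0.2544.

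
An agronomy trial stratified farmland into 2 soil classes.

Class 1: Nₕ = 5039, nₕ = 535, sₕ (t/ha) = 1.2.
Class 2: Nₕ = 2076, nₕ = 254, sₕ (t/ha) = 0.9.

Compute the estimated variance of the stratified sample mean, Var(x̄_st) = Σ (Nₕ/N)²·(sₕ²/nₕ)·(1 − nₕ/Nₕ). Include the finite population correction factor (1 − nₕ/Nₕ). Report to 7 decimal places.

0.0014450

N = 7115; Wₕ = Nₕ/N.
class 1: (5039/7115)²·1.2²/535·(1 − 535/5039) = 0.0012067065
class 2: (2076/7115)²·0.9²/254·(1 − 254/2076) = 0.0002382743
Sum = 0.0014449808 → 0.0014450.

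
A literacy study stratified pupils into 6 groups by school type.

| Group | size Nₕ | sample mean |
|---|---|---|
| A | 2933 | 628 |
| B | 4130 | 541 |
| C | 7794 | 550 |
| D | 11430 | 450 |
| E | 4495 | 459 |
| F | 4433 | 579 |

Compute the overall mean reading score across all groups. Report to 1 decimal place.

515.0

N = 35215; weights Wₕ = Nₕ/N = (0.0833, 0.1173, 0.2213, 0.3246, 0.1276, 0.1259).
x̄_st = Σ Wₕ·x̄ₕ = 0.0833·628 + 0.1173·541 + 0.2213·550 + 0.3246·450 + 0.1276·459 + 0.1259·579 ≈ 515.018...
→ 515.0.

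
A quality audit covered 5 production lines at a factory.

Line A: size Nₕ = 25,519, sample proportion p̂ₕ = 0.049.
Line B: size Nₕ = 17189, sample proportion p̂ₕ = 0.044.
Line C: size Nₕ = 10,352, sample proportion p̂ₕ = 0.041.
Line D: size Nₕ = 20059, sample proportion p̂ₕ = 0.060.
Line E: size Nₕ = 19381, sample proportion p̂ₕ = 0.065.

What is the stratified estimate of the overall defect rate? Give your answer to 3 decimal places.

N = 25519 + 17189 + 10352 + 20059 + 19381 = 92500.
Overall proportion = Σ (Nₕ/N)·p̂ₕ.
Σ Nₕp̂ₕ = 1250.431 + 756.316 + 424.432 + 1203.54 + 1259.765 = 4894.484.
4894.484 / 92500 = 0.05291... → 0.053.

0.053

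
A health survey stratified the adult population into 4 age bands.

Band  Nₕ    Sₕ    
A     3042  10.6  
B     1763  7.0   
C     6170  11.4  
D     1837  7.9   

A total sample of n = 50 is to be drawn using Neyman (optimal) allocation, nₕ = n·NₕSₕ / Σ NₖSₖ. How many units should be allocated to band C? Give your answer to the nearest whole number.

27

Σ NₕSₕ = 3042·10.6 + 1763·7.0 + 6170·11.4 + 1837·7.9 = 129436.5.
Share for C: 70338/129436.5 = 0.54342.
n_C = 50 × 0.54342 = 27.171... → 27.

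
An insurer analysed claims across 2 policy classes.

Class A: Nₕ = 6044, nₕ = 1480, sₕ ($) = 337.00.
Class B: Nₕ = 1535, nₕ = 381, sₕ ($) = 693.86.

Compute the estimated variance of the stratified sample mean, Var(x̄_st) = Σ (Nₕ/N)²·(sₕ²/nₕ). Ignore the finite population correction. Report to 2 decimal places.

100.63

N = 7579; Wₕ = Nₕ/N.
class A: (6044/7579)²·337.00²/1480 = 48.80038
class B: (1535/7579)²·693.86²/381 = 51.83364
Sum = 100.63401 → 100.63.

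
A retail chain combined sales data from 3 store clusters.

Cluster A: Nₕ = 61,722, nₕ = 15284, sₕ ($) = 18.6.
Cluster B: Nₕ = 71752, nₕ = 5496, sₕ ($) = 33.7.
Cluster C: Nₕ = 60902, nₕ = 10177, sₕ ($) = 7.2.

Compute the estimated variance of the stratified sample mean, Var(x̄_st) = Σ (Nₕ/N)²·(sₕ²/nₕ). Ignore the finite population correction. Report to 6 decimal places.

0.030940

N = 194376; Wₕ = Nₕ/N.
cluster A: (61722/194376)²·18.6²/15284 = 0.002282357
cluster B: (71752/194376)²·33.7²/5496 = 0.028157612
cluster C: (60902/194376)²·7.2²/10177 = 0.000500061
Sum = 0.030940030 → 0.030940.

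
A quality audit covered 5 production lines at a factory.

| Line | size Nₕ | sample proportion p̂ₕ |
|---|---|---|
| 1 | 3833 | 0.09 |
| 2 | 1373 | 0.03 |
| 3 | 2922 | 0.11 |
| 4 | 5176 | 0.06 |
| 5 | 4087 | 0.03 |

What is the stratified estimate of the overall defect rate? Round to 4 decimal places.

N = 3833 + 1373 + 2922 + 5176 + 4087 = 17391.
Overall proportion = Σ (Nₕ/N)·p̂ₕ.
Σ Nₕp̂ₕ = 344.97 + 41.19 + 321.42 + 310.56 + 122.61 = 1140.75.
1140.75 / 17391 = 0.065594... → 0.0656.

0.0656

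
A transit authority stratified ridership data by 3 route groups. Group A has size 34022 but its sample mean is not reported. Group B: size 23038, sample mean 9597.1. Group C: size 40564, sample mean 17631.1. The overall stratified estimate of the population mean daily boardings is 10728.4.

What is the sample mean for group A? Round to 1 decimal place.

Σ Nₕx̄ₕ = N·μ, so 34022·x̄_A = 97624·10728.4 − (23038·9597.1 + 40564·17631.1).
= 1047349321.6 − 936285930.2 = 111063391.4.
x̄_A = 111063391.4 / 34022 = 3264.458... → 3264.5.

3264.5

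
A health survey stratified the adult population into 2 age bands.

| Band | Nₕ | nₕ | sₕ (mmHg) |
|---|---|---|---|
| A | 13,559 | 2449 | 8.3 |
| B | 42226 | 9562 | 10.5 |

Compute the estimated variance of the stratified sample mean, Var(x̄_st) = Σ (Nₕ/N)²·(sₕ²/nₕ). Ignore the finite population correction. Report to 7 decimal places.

N = 55785; Wₕ = Nₕ/N.
band A: (13559/55785)²·8.3²/2449 = 0.0016618348
band B: (42226/55785)²·10.5²/9562 = 0.0066062480
Sum = 0.0082680828 → 0.0082681.

0.0082681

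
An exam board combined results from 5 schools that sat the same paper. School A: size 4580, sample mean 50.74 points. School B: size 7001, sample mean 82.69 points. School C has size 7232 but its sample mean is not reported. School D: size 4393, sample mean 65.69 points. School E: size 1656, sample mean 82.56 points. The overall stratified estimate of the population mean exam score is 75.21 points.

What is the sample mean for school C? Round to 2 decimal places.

Σ Nₕx̄ₕ = N·μ, so 7232·x̄_C = 24862·75.21 − (4580·50.74 + 7001·82.69 + 4393·65.69 + 1656·82.56).
= 1869871.02 − 1236597.42 = 633273.6.
x̄_C = 633273.6 / 7232 = 87.5655... → 87.57.

87.57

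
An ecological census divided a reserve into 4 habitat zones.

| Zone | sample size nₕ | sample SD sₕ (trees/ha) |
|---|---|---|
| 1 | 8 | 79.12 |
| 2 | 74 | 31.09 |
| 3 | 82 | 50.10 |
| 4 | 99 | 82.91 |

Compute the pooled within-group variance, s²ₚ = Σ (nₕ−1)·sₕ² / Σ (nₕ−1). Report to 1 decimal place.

3827.6

1: (8−1)·79.12² = 7·6259.9744 = 43819.8208
2: (74−1)·31.09² = 73·966.5881 = 70560.9313
3: (82−1)·50.10² = 81·2510.01 = 203310.81
4: (99−1)·82.91² = 98·6874.0681 = 673658.6738
Numerator = 991350.2359; denominator = Σ(nₕ−1) = 259.
s²ₚ = 991350.2359/259 = 3827.607... → 3827.6.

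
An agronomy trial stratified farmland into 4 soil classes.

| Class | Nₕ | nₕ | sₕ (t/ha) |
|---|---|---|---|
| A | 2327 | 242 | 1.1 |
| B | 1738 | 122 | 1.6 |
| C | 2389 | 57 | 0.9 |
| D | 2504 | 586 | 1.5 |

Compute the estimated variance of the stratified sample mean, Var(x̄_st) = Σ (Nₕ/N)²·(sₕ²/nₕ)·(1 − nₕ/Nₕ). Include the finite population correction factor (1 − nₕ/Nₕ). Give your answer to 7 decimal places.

N = 8958. Term for each stratum: Wₕ²sₕ²/nₕ·(1−nₕ/Nₕ).
Var(x̄_st) = 0.0003023085 + 0.0007344279 + 0.0009865810 + 0.0002297977 = 0.0022531151 → 0.0022531.

0.0022531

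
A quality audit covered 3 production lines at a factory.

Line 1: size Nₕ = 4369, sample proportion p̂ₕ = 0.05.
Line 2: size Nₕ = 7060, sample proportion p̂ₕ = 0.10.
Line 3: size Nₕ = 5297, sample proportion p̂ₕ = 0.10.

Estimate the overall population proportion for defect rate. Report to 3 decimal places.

0.087

Wₕ = Nₕ/N with N = 16726: 0.2612, 0.4221, 0.3167.
p̂_st = 0.2612·0.05 + 0.4221·0.10 + 0.3167·0.10 ≈ 0.08694... → 0.087.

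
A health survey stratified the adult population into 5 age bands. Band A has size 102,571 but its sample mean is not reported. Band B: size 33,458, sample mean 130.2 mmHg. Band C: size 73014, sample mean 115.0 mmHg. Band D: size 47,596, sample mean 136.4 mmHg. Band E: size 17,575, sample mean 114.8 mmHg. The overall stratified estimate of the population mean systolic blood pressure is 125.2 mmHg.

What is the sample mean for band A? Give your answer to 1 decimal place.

127.4

N = 102571 + 33458 + 73014 + 47596 + 17575 = 274214.
Overall total = μ·N = 125.2·274214 = 34331592.8.
Subtract the known strata: 33458·130.2 + 73014·115.0 + 47596·136.4 + 17575·114.8 = 21262546.
Remaining total for band A: 34331592.8 − 21262546 = 13069046.8.
Divide by its size: 13069046.8 / 102571 = 127.415... → 127.4.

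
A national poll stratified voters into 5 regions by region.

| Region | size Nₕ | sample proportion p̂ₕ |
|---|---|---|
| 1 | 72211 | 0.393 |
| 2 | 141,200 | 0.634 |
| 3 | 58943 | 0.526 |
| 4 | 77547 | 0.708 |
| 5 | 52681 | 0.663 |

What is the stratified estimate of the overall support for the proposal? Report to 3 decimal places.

N = 72211 + 141200 + 58943 + 77547 + 52681 = 402582.
Overall proportion = Σ (Nₕ/N)·p̂ₕ.
Σ Nₕp̂ₕ = 28378.923 + 89520.8 + 31004.018 + 54903.276 + 34927.503 = 238734.52.
238734.52 / 402582 = 0.59301... → 0.593.

0.593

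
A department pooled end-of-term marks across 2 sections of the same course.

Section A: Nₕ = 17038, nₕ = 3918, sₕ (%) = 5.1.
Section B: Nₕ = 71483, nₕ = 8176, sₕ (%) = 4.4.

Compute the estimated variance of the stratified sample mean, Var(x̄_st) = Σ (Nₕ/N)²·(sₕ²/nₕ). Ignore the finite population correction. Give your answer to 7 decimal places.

N = 88521. Term for each stratum: Wₕ²sₕ²/nₕ.
Var(x̄_st) = 0.0002459351 + 0.0015441070 = 0.0017900421 → 0.0017900.

0.0017900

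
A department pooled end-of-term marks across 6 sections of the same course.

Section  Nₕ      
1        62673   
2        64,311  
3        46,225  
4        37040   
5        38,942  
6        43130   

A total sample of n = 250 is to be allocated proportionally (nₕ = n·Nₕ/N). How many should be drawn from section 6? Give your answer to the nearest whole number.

N = 62673 + 64311 + 46225 + 37040 + 38942 + 43130 = 292321.
n_6 = 250·43130/292321 = 36.886... → 37.

37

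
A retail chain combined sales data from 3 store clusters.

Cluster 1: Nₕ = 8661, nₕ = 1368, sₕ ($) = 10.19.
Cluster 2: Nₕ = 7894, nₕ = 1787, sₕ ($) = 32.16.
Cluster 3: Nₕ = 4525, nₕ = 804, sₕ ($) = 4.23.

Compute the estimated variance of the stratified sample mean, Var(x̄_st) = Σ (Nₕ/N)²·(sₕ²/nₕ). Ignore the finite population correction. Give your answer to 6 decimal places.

N = 21080. Term for each stratum: Wₕ²sₕ²/nₕ.
Var(x̄_st) = 0.012813186 + 0.081163461 + 0.001025465 = 0.095002112 → 0.095002.

0.095002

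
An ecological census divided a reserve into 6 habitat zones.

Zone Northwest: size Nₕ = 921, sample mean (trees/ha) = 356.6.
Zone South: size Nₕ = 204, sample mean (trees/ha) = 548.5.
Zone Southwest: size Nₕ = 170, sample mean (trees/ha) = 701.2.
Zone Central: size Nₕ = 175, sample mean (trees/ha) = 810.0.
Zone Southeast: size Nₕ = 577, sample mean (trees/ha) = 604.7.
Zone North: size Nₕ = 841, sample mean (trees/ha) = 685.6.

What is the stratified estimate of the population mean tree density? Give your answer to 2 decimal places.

563.29

N = 921 + 204 + 170 + 175 + 577 + 841 = 2888.
Weight each subgroup mean by Nₕ/N and sum.
Σ Nₕx̄ₕ = 921·356.6 + 204·548.5 + 170·701.2 + 175·810.0 + 577·604.7 + 841·685.6 = 328428.6 + 111894 + 119204 + 141750 + 348911.9 + 576589.6 = 1626778.1.
Divide by N: 1626778.1 / 2888 = 563.2888... → 563.29.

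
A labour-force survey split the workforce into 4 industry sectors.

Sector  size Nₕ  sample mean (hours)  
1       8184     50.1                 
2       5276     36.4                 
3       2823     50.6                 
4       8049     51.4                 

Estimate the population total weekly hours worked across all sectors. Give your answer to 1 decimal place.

1158627.2

Population total = Σ Nₕ·x̄ₕ (each stratum's size times its mean).
8184·50.1 + 5276·36.4 + 2823·50.6 + 8049·51.4 = 410018.4 + 192046.4 + 142843.8 + 413718.6 = 1158627.2.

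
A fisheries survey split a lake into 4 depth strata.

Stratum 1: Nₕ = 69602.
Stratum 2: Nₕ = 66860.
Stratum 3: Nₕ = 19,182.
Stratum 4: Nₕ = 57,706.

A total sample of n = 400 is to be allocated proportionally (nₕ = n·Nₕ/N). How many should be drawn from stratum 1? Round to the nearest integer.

130

N = 69602 + 66860 + 19182 + 57706 = 213350.
n_1 = 400·69602/213350 = 130.494... → 130.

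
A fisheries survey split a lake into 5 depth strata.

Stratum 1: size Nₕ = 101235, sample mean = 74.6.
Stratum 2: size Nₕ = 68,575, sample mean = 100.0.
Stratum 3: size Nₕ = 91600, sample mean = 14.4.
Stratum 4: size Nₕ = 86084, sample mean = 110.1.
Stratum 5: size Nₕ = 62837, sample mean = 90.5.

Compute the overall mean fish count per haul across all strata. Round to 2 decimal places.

75.29

N = 410331; weights Wₕ = Nₕ/N = (0.2467, 0.1671, 0.2232, 0.2098, 0.1531).
x̄_st = Σ Wₕ·x̄ₕ = 0.2467·74.6 + 0.1671·100.0 + 0.2232·14.4 + 0.2098·110.1 + 0.1531·90.5 ≈ 75.2887...
→ 75.29.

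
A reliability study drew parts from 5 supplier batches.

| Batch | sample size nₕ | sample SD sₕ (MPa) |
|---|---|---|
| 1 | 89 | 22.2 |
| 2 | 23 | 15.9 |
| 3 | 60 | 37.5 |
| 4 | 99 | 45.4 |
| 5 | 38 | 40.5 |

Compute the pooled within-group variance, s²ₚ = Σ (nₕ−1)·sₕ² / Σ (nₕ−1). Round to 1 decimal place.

1298.0

Degrees of freedom: 88 + 22 + 59 + 98 + 37 = 304.
Σ(nₕ−1)sₕ² = 88·492.84 + 22·252.81 + 59·1406.25 + 98·2061.16 + 37·1640.25 = 394583.42.
s²ₚ = 394583.42 / 304 = 1297.972... → 1298.0.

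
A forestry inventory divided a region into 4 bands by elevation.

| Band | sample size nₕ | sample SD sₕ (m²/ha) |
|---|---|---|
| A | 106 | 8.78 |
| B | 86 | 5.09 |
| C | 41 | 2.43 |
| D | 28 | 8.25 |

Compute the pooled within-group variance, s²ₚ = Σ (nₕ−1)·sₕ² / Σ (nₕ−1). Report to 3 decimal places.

48.134

Degrees of freedom: 105 + 85 + 40 + 27 = 257.
Σ(nₕ−1)sₕ² = 105·77.0884 + 85·25.9081 + 40·5.9049 + 27·68.0625 = 12370.354.
s²ₚ = 12370.354 / 257 = 48.13367... → 48.134.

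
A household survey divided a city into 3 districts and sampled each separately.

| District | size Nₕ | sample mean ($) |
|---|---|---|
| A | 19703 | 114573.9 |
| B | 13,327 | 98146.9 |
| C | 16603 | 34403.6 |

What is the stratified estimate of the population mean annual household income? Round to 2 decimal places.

83344.88

N = 19703 + 13327 + 16603 = 49633.
The stratified mean weights each stratum mean by its population share Nₕ/N.
Σ Nₕx̄ₕ = 19703·114573.9 + 13327·98146.9 + 16603·34403.6 = 2257449551.7 + 1308003736.3 + 571202970.8 = 4136656258.8.
Divide by N: 4136656258.8 / 49633 = 83344.8766... → 83344.88.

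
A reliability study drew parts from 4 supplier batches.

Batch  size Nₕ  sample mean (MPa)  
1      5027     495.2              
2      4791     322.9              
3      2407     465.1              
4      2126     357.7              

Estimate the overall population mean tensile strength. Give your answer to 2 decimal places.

N = 5027 + 4791 + 2407 + 2126 = 14351.
The stratified mean weights each stratum mean by its population share Nₕ/N.
Σ Nₕx̄ₕ = 5027·495.2 + 4791·322.9 + 2407·465.1 + 2126·357.7 = 2489370.4 + 1547013.9 + 1119495.7 + 760470.2 = 5916350.2.
Divide by N: 5916350.2 / 14351 = 412.2605... → 412.26.

412.26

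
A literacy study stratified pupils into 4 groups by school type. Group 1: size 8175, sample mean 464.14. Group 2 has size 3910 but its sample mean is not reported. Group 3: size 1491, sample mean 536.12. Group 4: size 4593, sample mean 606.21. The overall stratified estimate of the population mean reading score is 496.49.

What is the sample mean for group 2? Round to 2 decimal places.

N = 8175 + 3910 + 1491 + 4593 = 18169.
Overall total = μ·N = 496.49·18169 = 9020726.81.
Subtract the known strata: 8175·464.14 + 1491·536.12 + 4593·606.21 = 7378021.95.
Remaining total for group 2: 9020726.81 − 7378021.95 = 1642704.86.
Divide by its size: 1642704.86 / 3910 = 420.1291... → 420.13.

420.13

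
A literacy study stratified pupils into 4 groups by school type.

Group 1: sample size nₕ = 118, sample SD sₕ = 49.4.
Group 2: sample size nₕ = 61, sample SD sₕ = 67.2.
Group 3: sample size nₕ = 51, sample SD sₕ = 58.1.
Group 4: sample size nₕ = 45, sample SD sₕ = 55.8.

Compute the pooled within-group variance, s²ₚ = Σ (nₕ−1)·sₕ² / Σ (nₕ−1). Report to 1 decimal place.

Degrees of freedom: 117 + 60 + 50 + 44 = 271.
Σ(nₕ−1)sₕ² = 117·2440.36 + 60·4515.84 + 50·3375.61 + 44·3113.64 = 862253.18.
s²ₚ = 862253.18 / 271 = 3181.746... → 3181.7.

3181.7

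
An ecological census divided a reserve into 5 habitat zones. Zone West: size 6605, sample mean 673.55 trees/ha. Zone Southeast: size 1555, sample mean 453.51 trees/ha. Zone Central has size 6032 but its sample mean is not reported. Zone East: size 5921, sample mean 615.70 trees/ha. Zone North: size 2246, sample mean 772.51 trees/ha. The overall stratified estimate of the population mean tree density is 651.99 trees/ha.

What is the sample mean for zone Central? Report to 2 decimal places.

N = 6605 + 1555 + 6032 + 5921 + 2246 = 22359.
Overall total = μ·N = 651.99·22359 = 14577844.41.
Subtract the known strata: 6605·673.55 + 1555·453.51 + 5921·615.70 + 2246·772.51 = 10534622.96.
Remaining total for zone Central: 14577844.41 − 10534622.96 = 4043221.45.
Divide by its size: 4043221.45 / 6032 = 670.2953... → 670.30.

670.30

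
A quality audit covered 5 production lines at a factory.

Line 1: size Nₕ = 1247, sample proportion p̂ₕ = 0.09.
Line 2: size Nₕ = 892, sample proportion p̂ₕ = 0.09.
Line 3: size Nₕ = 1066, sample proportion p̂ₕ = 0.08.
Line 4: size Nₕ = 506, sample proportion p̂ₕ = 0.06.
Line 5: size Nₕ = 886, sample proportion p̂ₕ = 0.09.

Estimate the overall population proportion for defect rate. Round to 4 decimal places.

Wₕ = Nₕ/N with N = 4597: 0.2713, 0.1940, 0.2319, 0.1101, 0.1927.
p̂_st = 0.2713·0.09 + 0.1940·0.09 + 0.2319·0.08 + 0.1101·0.06 + 0.1927·0.09 ≈ 0.084379... → 0.0844.

0.0844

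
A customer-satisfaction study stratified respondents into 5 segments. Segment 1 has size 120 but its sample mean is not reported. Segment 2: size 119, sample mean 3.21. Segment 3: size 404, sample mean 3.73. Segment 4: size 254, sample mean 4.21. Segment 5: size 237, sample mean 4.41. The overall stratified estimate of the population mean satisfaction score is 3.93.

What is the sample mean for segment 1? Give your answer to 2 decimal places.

3.78

Σ Nₕx̄ₕ = N·μ, so 120·x̄_1 = 1134·3.93 − (119·3.21 + 404·3.73 + 254·4.21 + 237·4.41).
= 4456.62 − 4003.42 = 453.2.
x̄_1 = 453.2 / 120 = 3.7767... → 3.78.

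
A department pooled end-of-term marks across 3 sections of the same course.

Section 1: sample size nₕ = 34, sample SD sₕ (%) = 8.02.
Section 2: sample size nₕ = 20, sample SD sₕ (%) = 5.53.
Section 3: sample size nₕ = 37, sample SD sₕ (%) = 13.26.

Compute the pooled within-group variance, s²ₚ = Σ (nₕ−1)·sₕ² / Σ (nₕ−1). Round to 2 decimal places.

102.65

Degrees of freedom: 33 + 19 + 36 = 88.
Σ(nₕ−1)sₕ² = 33·64.3204 + 19·30.5809 + 36·175.8276 = 9033.4039.
s²ₚ = 9033.4039 / 88 = 102.6523... → 102.65.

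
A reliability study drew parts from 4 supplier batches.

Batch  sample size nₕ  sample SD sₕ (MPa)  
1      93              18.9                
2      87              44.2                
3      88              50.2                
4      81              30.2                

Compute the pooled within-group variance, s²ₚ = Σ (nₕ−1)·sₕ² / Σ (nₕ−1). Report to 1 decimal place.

1429.2

Degrees of freedom: 92 + 86 + 87 + 80 = 345.
Σ(nₕ−1)sₕ² = 92·357.21 + 86·1953.64 + 87·2520.04 + 80·912.04 = 493083.04.
s²ₚ = 493083.04 / 345 = 1429.226... → 1429.2.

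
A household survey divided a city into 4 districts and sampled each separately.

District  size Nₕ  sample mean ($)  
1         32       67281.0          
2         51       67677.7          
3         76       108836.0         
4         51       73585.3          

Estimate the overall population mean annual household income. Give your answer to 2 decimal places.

83947.34

N = 32 + 51 + 76 + 51 = 210.
Overall mean = Σ (Nₕ/N)·x̄ₕ — weight by population share, not a simple average.
Σ Nₕx̄ₕ = 32·67281.0 + 51·67677.7 + 76·108836.0 + 51·73585.3 = 2152992 + 3451562.7 + 8271536 + 3752850.3 = 17628941.
Divide by N: 17628941 / 210 = 83947.3381... → 83947.34.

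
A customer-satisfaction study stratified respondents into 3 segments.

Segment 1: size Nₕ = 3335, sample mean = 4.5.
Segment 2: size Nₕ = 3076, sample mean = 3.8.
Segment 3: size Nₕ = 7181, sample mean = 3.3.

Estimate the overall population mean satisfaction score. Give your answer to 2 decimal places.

3.71

N = 13592; weights Wₕ = Nₕ/N = (0.2454, 0.2263, 0.5283).
x̄_st = Σ Wₕ·x̄ₕ = 0.2454·4.5 + 0.2263·3.8 + 0.5283·3.3 ≈ 3.7076...
→ 3.71.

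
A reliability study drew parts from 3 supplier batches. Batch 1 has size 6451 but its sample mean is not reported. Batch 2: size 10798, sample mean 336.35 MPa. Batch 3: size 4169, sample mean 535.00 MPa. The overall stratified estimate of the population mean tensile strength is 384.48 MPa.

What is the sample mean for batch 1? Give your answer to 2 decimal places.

367.77

Σ Nₕx̄ₕ = N·μ, so 6451·x̄_1 = 21418·384.48 − (10798·336.35 + 4169·535.00).
= 8234792.64 − 5862322.3 = 2372470.34.
x̄_1 = 2372470.34 / 6451 = 367.7678... → 367.77.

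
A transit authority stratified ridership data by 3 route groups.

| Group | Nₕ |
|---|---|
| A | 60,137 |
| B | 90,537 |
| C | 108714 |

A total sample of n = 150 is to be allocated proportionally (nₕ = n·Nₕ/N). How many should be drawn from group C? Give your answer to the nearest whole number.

63

N = 60137 + 90537 + 108714 = 259388.
n_C = 150·108714/259388 = 62.868... → 63.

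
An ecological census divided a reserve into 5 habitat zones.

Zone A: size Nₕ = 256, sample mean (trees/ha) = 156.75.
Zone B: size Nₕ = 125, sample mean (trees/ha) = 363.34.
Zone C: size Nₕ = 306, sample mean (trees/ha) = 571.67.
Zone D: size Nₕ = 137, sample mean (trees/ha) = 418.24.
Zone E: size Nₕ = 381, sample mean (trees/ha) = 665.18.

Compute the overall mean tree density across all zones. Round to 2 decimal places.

N = 256 + 125 + 306 + 137 + 381 = 1205.
Weight each subgroup mean by Nₕ/N and sum.
Σ Nₕx̄ₕ = 256·156.75 + 125·363.34 + 306·571.67 + 137·418.24 + 381·665.18 = 40128 + 45417.5 + 174931.02 + 57298.88 + 253433.58 = 571208.98.
Divide by N: 571208.98 / 1205 = 474.0323... → 474.03.

474.03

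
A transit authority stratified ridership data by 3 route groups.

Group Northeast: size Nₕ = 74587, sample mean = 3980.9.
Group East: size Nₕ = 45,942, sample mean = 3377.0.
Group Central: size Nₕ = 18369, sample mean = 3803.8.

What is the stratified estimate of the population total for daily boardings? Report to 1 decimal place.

Northeast: 74587·3980.9 = 296923388.3
East: 45942·3377.0 = 155146134
Central: 18369·3803.8 = 69872002.2
τ̂ = Σ Nₕx̄ₕ = 521941524.5.

521941524.5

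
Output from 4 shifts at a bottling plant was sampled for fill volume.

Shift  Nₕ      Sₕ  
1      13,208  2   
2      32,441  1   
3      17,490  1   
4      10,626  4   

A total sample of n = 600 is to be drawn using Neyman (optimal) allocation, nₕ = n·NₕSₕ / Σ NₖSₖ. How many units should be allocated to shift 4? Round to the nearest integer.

215

1: NₕSₕ = 13208·2 = 26416
2: NₕSₕ = 32441·1 = 32441
3: NₕSₕ = 17490·1 = 17490
4: NₕSₕ = 10626·4 = 42504
Σ NₕSₕ = 118851.
n_4 = 600·42504/118851 = 214.575... → 215.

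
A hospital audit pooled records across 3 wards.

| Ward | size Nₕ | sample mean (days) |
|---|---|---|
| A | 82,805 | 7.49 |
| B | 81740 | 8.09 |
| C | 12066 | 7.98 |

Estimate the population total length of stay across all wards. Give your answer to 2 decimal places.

1377772.73

Estimate total by summing Nₕ·x̄ₕ over strata.
82805·7.49 + 81740·8.09 + 12066·7.98 = 620209.45 + 661276.6 + 96286.68 = 1377772.73.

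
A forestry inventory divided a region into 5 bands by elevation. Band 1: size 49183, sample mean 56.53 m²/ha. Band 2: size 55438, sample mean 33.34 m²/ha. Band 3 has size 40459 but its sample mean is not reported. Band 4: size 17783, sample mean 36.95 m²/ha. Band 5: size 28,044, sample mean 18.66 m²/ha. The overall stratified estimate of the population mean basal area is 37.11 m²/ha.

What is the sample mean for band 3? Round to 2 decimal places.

N = 49183 + 55438 + 40459 + 17783 + 28044 = 190907.
Overall total = μ·N = 37.11·190907 = 7084558.77.
Subtract the known strata: 49183·56.53 + 55438·33.34 + 17783·36.95 + 28044·18.66 = 5809000.8.
Remaining total for band 3: 7084558.77 − 5809000.8 = 1275557.97.
Divide by its size: 1275557.97 / 40459 = 31.5272... → 31.53.

31.53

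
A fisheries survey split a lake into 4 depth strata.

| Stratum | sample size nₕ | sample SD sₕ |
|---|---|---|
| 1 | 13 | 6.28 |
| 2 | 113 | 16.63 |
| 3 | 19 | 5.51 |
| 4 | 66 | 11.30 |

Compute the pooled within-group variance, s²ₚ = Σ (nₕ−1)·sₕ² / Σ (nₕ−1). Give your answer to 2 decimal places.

194.66

1: (13−1)·6.28² = 12·39.4384 = 473.2608
2: (113−1)·16.63² = 112·276.5569 = 30974.3728
3: (19−1)·5.51² = 18·30.3601 = 546.4818
4: (66−1)·11.30² = 65·127.69 = 8299.85
Numerator = 40293.9654; denominator = Σ(nₕ−1) = 207.
s²ₚ = 40293.9654/207 = 194.6568... → 194.66.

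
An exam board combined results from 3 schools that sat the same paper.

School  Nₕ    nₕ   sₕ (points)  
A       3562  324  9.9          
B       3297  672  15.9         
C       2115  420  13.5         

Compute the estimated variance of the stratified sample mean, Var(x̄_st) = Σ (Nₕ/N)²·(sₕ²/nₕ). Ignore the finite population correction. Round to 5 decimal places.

N = 8974; Wₕ = Nₕ/N.
school A: (3562/8974)²·9.9²/324 = 0.04765858
school B: (3297/8974)²·15.9²/672 = 0.05077977
school C: (2115/8974)²·13.5²/420 = 0.02410276
Sum = 0.12254111 → 0.12254.

0.12254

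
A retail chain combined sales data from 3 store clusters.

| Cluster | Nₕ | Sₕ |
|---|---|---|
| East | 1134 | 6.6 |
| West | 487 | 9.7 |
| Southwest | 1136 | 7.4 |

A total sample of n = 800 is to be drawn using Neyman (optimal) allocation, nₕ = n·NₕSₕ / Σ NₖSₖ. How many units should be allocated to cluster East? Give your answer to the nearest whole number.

290

Σ NₕSₕ = 1134·6.6 + 487·9.7 + 1136·7.4 = 20614.7.
Share for East: 7484.4/20614.7 = 0.36306.
n_East = 800 × 0.36306 = 290.449... → 290.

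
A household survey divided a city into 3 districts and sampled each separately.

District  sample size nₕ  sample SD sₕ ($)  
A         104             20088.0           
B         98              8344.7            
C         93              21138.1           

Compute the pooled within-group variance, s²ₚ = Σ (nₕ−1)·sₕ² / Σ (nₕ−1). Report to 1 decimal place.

Degrees of freedom: 103 + 97 + 92 = 292.
Σ(nₕ−1)sₕ² = 103·403527744 + 97·69634018.09 + 92·446819271.61 = 89425230374.85.
s²ₚ = 89425230374.85 / 292 = 306250788.955... → 306250789.0.

306250789.0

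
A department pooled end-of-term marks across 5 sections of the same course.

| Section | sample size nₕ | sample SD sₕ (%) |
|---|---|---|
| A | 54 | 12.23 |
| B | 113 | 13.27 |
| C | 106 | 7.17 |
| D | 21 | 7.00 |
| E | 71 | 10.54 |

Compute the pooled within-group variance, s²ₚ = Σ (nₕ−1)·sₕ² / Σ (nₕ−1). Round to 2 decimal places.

A: (54−1)·12.23² = 53·149.5729 = 7927.3637
B: (113−1)·13.27² = 112·176.0929 = 19722.4048
C: (106−1)·7.17² = 105·51.4089 = 5397.9345
D: (21−1)·7.00² = 20·49 = 980
E: (71−1)·10.54² = 70·111.0916 = 7776.412
Numerator = 41804.115; denominator = Σ(nₕ−1) = 360.
s²ₚ = 41804.115/360 = 116.1225... → 116.12.

116.12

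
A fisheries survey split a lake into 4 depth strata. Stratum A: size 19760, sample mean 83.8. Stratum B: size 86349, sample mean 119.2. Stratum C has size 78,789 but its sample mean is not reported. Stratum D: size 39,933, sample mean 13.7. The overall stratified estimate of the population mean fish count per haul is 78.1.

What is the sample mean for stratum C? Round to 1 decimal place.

64.3

Σ Nₕx̄ₕ = N·μ, so 78789·x̄_C = 224831·78.1 − (19760·83.8 + 86349·119.2 + 39933·13.7).
= 17559301.1 − 12495770.9 = 5063530.2.
x̄_C = 5063530.2 / 78789 = 64.267... → 64.3.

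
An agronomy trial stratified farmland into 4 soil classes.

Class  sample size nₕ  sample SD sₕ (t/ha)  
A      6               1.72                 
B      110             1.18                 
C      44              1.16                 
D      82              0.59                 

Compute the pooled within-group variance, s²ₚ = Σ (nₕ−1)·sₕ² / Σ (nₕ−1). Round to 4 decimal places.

1.0614

Degrees of freedom: 5 + 109 + 43 + 81 = 238.
Σ(nₕ−1)sₕ² = 5·2.9584 + 109·1.3924 + 43·1.3456 + 81·0.3481 = 252.6205.
s²ₚ = 252.6205 / 238 = 1.061431... → 1.0614.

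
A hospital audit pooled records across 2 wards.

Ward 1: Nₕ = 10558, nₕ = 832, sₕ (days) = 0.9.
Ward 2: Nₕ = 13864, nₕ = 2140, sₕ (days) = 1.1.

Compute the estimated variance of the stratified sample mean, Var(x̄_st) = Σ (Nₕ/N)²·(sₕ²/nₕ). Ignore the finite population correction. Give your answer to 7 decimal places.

N = 24422. Term for each stratum: Wₕ²sₕ²/nₕ.
Var(x̄_st) = 0.0001819544 + 0.0001822159 = 0.0003641703 → 0.0003642.

0.0003642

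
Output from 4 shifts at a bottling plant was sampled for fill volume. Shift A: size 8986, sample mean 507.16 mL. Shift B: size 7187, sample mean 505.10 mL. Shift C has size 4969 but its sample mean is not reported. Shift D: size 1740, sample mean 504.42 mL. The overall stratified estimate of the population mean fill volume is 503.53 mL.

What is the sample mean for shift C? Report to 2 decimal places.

Σ Nₕx̄ₕ = N·μ, so 4969·x̄_C = 22882·503.53 − (8986·507.16 + 7187·505.10 + 1740·504.42).
= 11521773.46 − 9065184.26 = 2456589.2.
x̄_C = 2456589.2 / 4969 = 494.3830... → 494.38.

494.38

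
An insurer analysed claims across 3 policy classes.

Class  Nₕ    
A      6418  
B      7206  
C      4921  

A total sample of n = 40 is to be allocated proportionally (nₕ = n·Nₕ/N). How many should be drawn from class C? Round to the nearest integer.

Share of class C = 4921/18545 = 0.26535.
Allocate 40 × 0.26535 = 10.614... → 11.

11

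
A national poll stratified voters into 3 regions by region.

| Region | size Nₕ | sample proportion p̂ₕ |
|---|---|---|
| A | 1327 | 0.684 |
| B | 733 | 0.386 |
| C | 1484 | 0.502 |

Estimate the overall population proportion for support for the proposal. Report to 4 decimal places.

N = 1327 + 733 + 1484 = 3544.
Overall proportion = Σ (Nₕ/N)·p̂ₕ.
Σ Nₕp̂ₕ = 907.668 + 282.938 + 744.968 = 1935.574.
1935.574 / 3544 = 0.546155... → 0.5462.

0.5462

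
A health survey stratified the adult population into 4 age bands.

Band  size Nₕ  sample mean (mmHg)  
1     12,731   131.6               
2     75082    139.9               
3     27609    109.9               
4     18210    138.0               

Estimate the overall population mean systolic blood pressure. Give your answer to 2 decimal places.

x̄_st = (Σ Nₕx̄ₕ) / (Σ Nₕ) = (12731·131.6 + 75082·139.9 + 27609·109.9 + 18210·138.0) / 133632
= 17726580.5 / 133632 = 132.6522... → 132.65.

132.65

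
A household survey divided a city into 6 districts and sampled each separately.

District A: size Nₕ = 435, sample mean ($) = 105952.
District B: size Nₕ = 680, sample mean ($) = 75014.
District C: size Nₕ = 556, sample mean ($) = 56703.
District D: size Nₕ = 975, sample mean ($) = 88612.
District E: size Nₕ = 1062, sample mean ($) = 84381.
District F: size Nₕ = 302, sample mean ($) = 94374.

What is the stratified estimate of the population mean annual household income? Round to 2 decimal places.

x̄_st = (Σ Nₕx̄ₕ) / (Σ Nₕ) = (435·105952 + 680·75014 + 556·56703 + 975·88612 + 1062·84381 + 302·94374) / 4010
= 333135778 / 4010 = 83076.2539... → 83076.25.

83076.25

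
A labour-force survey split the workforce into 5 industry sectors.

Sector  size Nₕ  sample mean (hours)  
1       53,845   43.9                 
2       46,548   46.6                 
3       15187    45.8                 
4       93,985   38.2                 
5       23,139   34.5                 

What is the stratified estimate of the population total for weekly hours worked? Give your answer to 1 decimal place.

1: 53845·43.9 = 2363795.5
2: 46548·46.6 = 2169136.8
3: 15187·45.8 = 695564.6
4: 93985·38.2 = 3590227
5: 23139·34.5 = 798295.5
τ̂ = Σ Nₕx̄ₕ = 9617019.4.

9617019.4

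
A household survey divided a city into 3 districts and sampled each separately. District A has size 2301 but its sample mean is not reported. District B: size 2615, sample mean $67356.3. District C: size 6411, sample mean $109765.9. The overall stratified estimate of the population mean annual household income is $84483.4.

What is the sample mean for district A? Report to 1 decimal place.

33506.1

Σ Nₕx̄ₕ = N·μ, so 2301·x̄_A = 11327·84483.4 − (2615·67356.3 + 6411·109765.9).
= 956943471.8 − 879845909.4 = 77097562.4.
x̄_A = 77097562.4 / 2301 = 33506.111... → 33506.1.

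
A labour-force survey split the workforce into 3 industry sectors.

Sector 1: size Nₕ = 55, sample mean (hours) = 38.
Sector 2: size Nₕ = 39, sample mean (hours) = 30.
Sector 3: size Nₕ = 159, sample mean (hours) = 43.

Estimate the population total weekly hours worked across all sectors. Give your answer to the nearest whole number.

10097

1: 55·38 = 2090
2: 39·30 = 1170
3: 159·43 = 6837
τ̂ = Σ Nₕx̄ₕ = 10097.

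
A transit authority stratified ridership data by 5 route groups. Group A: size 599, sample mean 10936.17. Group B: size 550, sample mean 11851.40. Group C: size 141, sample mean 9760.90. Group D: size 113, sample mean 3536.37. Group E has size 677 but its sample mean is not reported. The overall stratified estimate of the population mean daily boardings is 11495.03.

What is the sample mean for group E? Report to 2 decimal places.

N = 599 + 550 + 141 + 113 + 677 = 2080.
Overall total = μ·N = 11495.03·2080 = 23909662.4.
Subtract the known strata: 599·10936.17 + 550·11851.40 + 141·9760.90 + 113·3536.37 = 14844932.54.
Remaining total for group E: 23909662.4 − 14844932.54 = 9064729.86.
Divide by its size: 9064729.86 / 677 = 13389.5567... → 13389.56.

13389.56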